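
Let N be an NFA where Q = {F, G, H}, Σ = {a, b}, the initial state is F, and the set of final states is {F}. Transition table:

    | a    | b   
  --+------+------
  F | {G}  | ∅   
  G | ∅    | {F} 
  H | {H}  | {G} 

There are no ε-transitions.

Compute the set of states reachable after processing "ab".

Start in {F}.
Read 'a': {F} → {G}.
Read 'b': {G} → {F}.

{F}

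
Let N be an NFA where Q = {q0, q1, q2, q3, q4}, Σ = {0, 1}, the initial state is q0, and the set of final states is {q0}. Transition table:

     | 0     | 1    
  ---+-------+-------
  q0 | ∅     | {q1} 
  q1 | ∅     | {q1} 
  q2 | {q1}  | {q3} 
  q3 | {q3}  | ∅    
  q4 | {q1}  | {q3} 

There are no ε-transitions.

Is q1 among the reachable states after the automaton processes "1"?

Start in {q0}.
Read '1': {q0} → {q1}.
State q1 is in {q1}.

Yes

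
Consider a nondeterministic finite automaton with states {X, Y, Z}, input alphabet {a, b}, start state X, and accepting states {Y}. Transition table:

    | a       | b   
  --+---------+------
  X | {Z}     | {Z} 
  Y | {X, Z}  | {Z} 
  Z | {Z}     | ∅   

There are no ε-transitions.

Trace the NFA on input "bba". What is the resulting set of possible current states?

Start in {X}.
Read 'b': X→{Z}; now {Z}.
Read 'b': Z→∅; now ∅.
The set is empty and remains empty for the remaining 1 symbol.

∅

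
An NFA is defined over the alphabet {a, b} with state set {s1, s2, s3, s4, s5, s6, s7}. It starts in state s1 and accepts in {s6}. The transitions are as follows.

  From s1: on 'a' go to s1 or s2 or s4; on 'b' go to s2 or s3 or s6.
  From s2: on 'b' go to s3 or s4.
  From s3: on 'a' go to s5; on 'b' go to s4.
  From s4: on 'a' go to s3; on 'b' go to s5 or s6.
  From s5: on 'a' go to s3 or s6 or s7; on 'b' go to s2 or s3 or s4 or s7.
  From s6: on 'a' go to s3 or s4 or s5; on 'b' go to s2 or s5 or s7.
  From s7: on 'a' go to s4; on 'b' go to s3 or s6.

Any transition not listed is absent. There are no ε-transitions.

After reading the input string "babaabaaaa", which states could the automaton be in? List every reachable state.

{s3, s4, s5, s6, s7}

Start in {s1}.
Read 'b': s1→{s2, s3, s6}; now {s2, s3, s6}.
Read 'a': s2→∅, s3→{s5}, s6→{s3, s4, s5}; now {s3, s4, s5}.
Read 'b': s3→{s4}, s4→{s5, s6}, s5→{s2, s3, s4, s7}; now {s2, s3, s4, s5, s6, s7}.
Read 'a': s2→∅, s3→{s5}, s4→{s3}, s5→{s3, s6, s7}, s6→{s3, s4, s5}, s7→{s4}; now {s3, s4, s5, s6, s7}.
Read 'a': s3→{s5}, s4→{s3}, s5→{s3, s6, s7}, s6→{s3, s4, s5}, s7→{s4}; now {s3, s4, s5, s6, s7}.
Read 'b': s3→{s4}, s4→{s5, s6}, s5→{s2, s3, s4, s7}, s6→{s2, s5, s7}, s7→{s3, s6}; now {s2, s3, s4, s5, s6, s7}.
Read 'a': s2→∅, s3→{s5}, s4→{s3}, s5→{s3, s6, s7}, s6→{s3, s4, s5}, s7→{s4}; now {s3, s4, s5, s6, s7}.
Read 'a': s3→{s5}, s4→{s3}, s5→{s3, s6, s7}, s6→{s3, s4, s5}, s7→{s4}; now {s3, s4, s5, s6, s7}.
Read 'a': s3→{s5}, s4→{s3}, s5→{s3, s6, s7}, s6→{s3, s4, s5}, s7→{s4}; now {s3, s4, s5, s6, s7}.
Read 'a': s3→{s5}, s4→{s3}, s5→{s3, s6, s7}, s6→{s3, s4, s5}, s7→{s4}; now {s3, s4, s5, s6, s7}.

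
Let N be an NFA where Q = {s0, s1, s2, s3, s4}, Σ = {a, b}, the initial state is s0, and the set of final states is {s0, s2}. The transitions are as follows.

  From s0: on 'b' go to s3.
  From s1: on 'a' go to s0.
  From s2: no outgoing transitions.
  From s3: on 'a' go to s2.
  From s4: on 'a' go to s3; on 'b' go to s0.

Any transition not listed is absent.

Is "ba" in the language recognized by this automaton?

Start in {s0}.
Read 'b': s0→{s3}; now {s3}.
Read 'a': s3→{s2}; now {s2}.
The final set {s2} contains the accepting state s2.

Yes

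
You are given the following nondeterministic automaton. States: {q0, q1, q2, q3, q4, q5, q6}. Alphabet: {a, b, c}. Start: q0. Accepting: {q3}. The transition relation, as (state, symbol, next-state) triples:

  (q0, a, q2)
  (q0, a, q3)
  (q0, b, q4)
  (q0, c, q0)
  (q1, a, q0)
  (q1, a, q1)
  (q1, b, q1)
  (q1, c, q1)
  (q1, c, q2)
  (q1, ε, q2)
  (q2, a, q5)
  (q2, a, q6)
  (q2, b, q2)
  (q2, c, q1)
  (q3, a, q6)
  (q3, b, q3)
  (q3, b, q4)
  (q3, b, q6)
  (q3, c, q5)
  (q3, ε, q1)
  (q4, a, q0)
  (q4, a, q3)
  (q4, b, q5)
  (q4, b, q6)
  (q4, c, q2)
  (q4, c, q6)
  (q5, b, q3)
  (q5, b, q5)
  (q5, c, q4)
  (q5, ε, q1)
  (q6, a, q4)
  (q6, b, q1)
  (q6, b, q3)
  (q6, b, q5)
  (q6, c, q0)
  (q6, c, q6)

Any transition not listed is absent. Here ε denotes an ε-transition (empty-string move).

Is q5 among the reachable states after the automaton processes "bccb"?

Yes

Start in {q0}.
Read 'b': {q0} → {q4}.
Read 'c': {q4} → {q2, q6}.
Read 'c': {q2, q6} → {q0, q1, q2, q6}.
Read 'b': {q0, q1, q2, q6} → {q1, q2, q3, q4, q5}.
State q5 is in {q1, q2, q3, q4, q5}.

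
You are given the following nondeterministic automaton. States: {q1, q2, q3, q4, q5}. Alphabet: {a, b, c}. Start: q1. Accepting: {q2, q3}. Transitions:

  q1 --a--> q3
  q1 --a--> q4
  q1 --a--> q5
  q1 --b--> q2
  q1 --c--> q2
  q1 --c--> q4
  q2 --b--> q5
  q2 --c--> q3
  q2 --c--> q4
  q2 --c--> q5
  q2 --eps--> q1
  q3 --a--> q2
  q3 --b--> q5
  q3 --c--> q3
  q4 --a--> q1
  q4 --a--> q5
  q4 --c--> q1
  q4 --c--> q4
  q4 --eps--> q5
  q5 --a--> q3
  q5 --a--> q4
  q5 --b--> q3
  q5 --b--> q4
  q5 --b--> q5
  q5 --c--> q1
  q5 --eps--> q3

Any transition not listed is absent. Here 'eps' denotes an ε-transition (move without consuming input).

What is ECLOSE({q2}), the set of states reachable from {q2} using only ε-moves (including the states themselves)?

{q1, q2}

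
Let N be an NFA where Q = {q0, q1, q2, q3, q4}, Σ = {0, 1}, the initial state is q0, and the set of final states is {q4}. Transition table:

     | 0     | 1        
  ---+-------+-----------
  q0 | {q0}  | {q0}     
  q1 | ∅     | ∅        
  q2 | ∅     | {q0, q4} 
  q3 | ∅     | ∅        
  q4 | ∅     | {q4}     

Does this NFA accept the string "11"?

No

Start in {q0}.
Read '1': {q0} → {q0}.
Read '1': {q0} → {q0}.
The final set {q0} contains no accepting state.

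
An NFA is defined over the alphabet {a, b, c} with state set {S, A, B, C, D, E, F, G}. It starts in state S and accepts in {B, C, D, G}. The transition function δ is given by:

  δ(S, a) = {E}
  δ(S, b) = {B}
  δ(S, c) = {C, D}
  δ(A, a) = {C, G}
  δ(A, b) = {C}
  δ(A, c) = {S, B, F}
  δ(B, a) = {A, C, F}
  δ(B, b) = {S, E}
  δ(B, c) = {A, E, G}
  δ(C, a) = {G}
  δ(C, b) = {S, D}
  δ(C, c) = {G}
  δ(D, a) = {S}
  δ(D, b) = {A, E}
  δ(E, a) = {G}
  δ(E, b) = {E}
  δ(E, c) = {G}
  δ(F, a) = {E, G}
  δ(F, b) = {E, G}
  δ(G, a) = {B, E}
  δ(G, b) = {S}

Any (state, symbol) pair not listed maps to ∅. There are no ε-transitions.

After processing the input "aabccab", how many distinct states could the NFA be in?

Start in {S}.
Read 'a': S→{E}; now {E}.
Read 'a': E→{G}; now {G}.
Read 'b': G→{S}; now {S}.
Read 'c': S→{C, D}; now {C, D}.
Read 'c': C→{G}, D→∅; now {G}.
Read 'a': G→{B, E}; now {B, E}.
Read 'b': B→{S, E}, E→{E}; now {S, E}.
That set has 2 states.

2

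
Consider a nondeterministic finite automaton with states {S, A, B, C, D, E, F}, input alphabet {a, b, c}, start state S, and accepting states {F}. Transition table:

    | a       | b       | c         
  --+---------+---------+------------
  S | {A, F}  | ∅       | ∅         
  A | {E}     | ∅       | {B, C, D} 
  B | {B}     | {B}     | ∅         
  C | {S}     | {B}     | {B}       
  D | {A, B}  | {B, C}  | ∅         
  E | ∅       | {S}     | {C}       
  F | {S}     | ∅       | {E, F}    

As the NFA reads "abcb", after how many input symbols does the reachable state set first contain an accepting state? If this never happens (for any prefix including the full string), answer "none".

1

Start in {S}.
Read 'a': {S} → {A, F}.
None of the earlier sets intersect F, but {A, F} does.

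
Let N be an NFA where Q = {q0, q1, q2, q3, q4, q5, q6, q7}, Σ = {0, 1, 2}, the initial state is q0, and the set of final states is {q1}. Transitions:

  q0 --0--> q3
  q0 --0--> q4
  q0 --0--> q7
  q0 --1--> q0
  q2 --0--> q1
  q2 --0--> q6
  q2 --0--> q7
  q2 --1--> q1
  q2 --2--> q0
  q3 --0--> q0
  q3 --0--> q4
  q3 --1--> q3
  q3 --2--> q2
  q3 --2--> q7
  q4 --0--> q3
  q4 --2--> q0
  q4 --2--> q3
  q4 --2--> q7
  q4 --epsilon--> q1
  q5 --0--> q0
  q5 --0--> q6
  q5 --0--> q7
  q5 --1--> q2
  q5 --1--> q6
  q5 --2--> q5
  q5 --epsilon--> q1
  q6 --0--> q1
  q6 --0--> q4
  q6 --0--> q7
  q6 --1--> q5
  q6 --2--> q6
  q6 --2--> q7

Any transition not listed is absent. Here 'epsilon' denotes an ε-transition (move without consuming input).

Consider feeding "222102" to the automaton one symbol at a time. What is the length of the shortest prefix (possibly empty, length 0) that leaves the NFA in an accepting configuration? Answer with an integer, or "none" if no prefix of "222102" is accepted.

none

Start in {q0}.
Read '2': {q0} → ∅.
The set is empty and remains empty for the remaining 5 symbols.
No reachable set along the way intersects F.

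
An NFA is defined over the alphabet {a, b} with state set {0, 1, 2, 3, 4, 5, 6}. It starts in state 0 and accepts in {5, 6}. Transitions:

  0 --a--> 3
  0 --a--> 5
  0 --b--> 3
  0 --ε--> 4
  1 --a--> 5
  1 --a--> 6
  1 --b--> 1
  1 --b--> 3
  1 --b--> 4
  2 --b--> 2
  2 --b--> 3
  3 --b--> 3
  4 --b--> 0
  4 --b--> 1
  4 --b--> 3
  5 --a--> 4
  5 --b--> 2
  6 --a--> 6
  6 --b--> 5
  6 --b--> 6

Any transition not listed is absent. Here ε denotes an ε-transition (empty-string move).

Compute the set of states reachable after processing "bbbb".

{0, 1, 3, 4}

Start: ε-closure({0}) = {0, 4}.
Read 'b': 0→{3}, 4→{0, 1, 3}; union {0, 1, 3}; ε-closure = {0, 1, 3, 4}.
Read 'b': 0→{3}, 1→{1, 3, 4}, 3→{3}, 4→{0, 1, 3}; now {0, 1, 3, 4}.
Read 'b': 0→{3}, 1→{1, 3, 4}, 3→{3}, 4→{0, 1, 3}; now {0, 1, 3, 4}.
Read 'b': 0→{3}, 1→{1, 3, 4}, 3→{3}, 4→{0, 1, 3}; now {0, 1, 3, 4}.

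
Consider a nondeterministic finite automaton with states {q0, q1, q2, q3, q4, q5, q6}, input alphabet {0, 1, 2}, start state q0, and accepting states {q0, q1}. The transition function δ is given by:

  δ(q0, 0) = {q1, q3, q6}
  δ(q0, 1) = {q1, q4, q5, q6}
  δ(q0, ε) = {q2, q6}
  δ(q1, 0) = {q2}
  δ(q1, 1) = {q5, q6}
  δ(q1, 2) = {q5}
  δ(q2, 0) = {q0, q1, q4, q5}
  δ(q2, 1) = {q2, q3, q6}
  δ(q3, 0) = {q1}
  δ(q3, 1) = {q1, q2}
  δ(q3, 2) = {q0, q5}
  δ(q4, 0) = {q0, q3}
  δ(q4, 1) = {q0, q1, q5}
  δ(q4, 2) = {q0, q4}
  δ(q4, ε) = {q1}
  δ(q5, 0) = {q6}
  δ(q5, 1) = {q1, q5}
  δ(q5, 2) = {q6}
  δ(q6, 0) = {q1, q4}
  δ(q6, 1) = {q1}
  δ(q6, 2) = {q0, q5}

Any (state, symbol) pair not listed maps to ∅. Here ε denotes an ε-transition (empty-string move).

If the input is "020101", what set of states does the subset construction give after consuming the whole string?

Start: ε-closure({q0}) = {q0, q2, q6}.
Read '0': q0→{q1, q3, q6}, q2→{q0, q1, q4, q5}, q6→{q1, q4}; union {q0, q1, q3, q4, q5, q6}; ε-closure = {q0, q1, q2, q3, q4, q5, q6}.
Read '2': q0→∅, q1→{q5}, q2→∅, q3→{q0, q5}, q4→{q0, q4}, q5→{q6}, q6→{q0, q5}; union {q0, q4, q5, q6}; ε-closure = {q0, q1, q2, q4, q5, q6}.
Read '0': q0→{q1, q3, q6}, q1→{q2}, q2→{q0, q1, q4, q5}, q4→{q0, q3}, q5→{q6}, q6→{q1, q4}; now {q0, q1, q2, q3, q4, q5, q6}.
Read '1': q0→{q1, q4, q5, q6}, q1→{q5, q6}, q2→{q2, q3, q6}, q3→{q1, q2}, q4→{q0, q1, q5}, q5→{q1, q5}, q6→{q1}; now {q0, q1, q2, q3, q4, q5, q6}.
Read '0': q0→{q1, q3, q6}, q1→{q2}, q2→{q0, q1, q4, q5}, q3→{q1}, q4→{q0, q3}, q5→{q6}, q6→{q1, q4}; now {q0, q1, q2, q3, q4, q5, q6}.
Read '1': q0→{q1, q4, q5, q6}, q1→{q5, q6}, q2→{q2, q3, q6}, q3→{q1, q2}, q4→{q0, q1, q5}, q5→{q1, q5}, q6→{q1}; now {q0, q1, q2, q3, q4, q5, q6}.

{q0, q1, q2, q3, q4, q5, q6}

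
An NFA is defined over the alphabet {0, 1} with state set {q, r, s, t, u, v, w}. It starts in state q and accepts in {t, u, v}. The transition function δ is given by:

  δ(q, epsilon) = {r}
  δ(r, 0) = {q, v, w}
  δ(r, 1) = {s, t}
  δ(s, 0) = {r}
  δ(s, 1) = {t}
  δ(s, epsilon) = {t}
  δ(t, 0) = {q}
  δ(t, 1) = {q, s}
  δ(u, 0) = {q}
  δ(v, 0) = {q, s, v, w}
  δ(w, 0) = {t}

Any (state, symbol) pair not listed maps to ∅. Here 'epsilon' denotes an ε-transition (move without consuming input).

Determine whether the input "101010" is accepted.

Start: ε-closure({q}) = {q, r}.
Read '1': q→∅, r→{s, t}; now {s, t}.
Read '0': s→{r}, t→{q}; now {q, r}.
Read '1': q→∅, r→{s, t}; now {s, t}.
Read '0': s→{r}, t→{q}; now {q, r}.
Read '1': q→∅, r→{s, t}; now {s, t}.
Read '0': s→{r}, t→{q}; now {q, r}.
The final set {q, r} contains no accepting state.

No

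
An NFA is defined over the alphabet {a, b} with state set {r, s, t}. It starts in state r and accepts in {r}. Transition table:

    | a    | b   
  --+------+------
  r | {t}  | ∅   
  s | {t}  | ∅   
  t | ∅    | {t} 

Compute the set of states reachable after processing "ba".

Start in {r}.
Read 'b': {r} → ∅.
The set is empty and remains empty for the remaining 1 symbol.

∅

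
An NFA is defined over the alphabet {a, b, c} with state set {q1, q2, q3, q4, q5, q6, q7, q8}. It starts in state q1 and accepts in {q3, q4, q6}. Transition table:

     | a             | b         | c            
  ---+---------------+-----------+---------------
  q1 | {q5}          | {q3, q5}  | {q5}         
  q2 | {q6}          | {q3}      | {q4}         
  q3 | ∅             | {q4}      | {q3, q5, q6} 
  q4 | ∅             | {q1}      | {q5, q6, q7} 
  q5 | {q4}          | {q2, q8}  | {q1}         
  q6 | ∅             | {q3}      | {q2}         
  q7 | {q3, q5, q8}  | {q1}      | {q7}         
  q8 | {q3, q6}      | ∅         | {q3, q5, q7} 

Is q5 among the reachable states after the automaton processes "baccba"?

Yes

Start in {q1}.
Read 'b': {q1} → {q3, q5}.
Read 'a': {q3, q5} → {q4}.
Read 'c': {q4} → {q5, q6, q7}.
Read 'c': {q5, q6, q7} → {q1, q2, q7}.
Read 'b': {q1, q2, q7} → {q1, q3, q5}.
Read 'a': {q1, q3, q5} → {q4, q5}.
State q5 is in {q4, q5}.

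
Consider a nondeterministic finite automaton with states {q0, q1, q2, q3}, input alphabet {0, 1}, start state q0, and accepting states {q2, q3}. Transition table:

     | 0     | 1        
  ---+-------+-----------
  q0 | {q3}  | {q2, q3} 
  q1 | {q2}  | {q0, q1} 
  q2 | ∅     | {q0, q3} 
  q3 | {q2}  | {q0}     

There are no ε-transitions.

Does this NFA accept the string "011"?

Yes

Start in {q0}.
Read '0': q0→{q3}; now {q3}.
Read '1': q3→{q0}; now {q0}.
Read '1': q0→{q2, q3}; now {q2, q3}.
The final set {q2, q3} contains the accepting states q2, q3.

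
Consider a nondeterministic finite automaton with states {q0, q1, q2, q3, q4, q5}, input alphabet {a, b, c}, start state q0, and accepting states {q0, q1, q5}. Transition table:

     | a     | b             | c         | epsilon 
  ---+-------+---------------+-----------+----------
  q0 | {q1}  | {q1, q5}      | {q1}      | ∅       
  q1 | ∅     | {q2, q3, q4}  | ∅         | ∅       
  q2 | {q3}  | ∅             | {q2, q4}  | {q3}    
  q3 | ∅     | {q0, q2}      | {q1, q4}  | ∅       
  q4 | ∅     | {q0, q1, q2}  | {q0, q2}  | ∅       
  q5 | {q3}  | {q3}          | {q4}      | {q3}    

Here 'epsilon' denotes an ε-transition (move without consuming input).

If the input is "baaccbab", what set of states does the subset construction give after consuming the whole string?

Start in {q0}.
Read 'b': q0→{q1, q5}; union {q1, q5}; ε-closure = {q1, q3, q5}.
Read 'a': q1→∅, q3→∅, q5→{q3}; now {q3}.
Read 'a': q3→∅; now ∅.
The set is empty and remains empty for the remaining 5 symbols.

∅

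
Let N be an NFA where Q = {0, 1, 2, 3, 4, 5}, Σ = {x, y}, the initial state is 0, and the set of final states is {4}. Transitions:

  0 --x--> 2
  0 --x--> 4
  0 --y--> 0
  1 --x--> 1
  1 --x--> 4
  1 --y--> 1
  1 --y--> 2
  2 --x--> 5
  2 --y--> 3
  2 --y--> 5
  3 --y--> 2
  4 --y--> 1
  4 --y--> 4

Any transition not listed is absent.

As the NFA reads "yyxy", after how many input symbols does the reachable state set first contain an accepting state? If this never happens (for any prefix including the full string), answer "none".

3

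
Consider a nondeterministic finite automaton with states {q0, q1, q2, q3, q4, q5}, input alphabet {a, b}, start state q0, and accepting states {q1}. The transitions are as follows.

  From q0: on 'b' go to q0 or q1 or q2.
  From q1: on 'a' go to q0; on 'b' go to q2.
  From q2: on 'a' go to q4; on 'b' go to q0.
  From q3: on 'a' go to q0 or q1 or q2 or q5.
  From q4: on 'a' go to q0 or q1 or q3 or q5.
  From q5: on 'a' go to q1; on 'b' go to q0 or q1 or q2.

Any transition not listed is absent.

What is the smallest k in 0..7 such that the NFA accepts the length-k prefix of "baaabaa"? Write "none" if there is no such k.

1

Start in {q0}.
Read 'b': q0→{q0, q1, q2}; now {q0, q1, q2}.
None of the earlier sets intersect F, but {q0, q1, q2} does.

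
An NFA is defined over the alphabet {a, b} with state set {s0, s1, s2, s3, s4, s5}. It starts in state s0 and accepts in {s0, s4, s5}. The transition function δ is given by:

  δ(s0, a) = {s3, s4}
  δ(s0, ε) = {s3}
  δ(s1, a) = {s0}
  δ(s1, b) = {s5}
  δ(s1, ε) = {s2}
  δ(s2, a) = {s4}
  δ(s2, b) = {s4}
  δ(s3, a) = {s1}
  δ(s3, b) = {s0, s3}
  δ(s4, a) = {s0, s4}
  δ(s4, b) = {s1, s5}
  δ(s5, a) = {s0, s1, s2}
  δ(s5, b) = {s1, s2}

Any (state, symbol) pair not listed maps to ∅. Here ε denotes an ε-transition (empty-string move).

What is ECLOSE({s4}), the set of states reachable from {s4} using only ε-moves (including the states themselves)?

Begin with {s4}.
No ε-moves leave this set, so the closure equals the set itself.

{s4}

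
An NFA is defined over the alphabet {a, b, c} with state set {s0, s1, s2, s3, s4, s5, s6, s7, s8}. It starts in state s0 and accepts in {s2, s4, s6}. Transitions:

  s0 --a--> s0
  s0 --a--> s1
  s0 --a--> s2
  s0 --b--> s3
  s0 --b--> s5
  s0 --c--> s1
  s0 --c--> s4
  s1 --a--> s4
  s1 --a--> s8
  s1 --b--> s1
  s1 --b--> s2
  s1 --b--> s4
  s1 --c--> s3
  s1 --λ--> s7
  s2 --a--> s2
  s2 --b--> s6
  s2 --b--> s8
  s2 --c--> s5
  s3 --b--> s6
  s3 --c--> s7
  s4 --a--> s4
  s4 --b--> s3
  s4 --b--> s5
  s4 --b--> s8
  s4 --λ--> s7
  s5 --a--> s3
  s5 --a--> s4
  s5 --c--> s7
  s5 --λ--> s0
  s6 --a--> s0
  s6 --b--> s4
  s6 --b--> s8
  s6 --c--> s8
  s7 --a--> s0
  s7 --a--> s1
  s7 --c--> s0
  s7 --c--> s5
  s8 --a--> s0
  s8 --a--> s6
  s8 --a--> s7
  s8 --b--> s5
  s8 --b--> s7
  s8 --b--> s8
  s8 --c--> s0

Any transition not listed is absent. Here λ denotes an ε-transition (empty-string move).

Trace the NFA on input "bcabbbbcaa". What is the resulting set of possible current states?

{s0, s1, s2, s4, s6, s7, s8}

Start in {s0}.
Read 'b': {s0} → {s0, s3, s5}.
Read 'c': {s0, s3, s5} → {s1, s4, s7}.
Read 'a': {s1, s4, s7} → {s0, s1, s4, s7, s8}.
Read 'b': {s0, s1, s4, s7, s8} → {s0, s1, s2, s3, s4, s5, s7, s8}.
Read 'b': {s0, s1, s2, s3, s4, s5, s7, s8} → {s0, s1, s2, s3, s4, s5, s6, s7, s8}.
Read 'b': {s0, s1, s2, s3, s4, s5, s6, s7, s8} → {s0, s1, s2, s3, s4, s5, s6, s7, s8}.
Read 'b': {s0, s1, s2, s3, s4, s5, s6, s7, s8} → {s0, s1, s2, s3, s4, s5, s6, s7, s8}.
Read 'c': {s0, s1, s2, s3, s4, s5, s6, s7, s8} → {s0, s1, s3, s4, s5, s7, s8}.
Read 'a': {s0, s1, s3, s4, s5, s7, s8} → {s0, s1, s2, s3, s4, s6, s7, s8}.
Read 'a': {s0, s1, s2, s3, s4, s6, s7, s8} → {s0, s1, s2, s4, s6, s7, s8}.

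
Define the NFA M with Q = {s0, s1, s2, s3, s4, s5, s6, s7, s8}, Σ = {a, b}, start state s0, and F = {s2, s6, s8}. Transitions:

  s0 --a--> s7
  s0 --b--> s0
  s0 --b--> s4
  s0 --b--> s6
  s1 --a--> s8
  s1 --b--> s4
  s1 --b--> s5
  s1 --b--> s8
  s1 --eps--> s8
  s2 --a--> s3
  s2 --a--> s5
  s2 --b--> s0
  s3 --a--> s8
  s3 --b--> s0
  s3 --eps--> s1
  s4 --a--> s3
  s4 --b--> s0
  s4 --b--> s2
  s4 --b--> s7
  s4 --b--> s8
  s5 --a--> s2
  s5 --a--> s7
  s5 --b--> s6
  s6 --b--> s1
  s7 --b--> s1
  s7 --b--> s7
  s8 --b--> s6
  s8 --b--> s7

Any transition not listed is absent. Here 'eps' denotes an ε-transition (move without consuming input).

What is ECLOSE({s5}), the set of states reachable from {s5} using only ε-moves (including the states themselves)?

Begin with {s5}.
No ε-moves leave this set, so the closure equals the set itself.

{s5}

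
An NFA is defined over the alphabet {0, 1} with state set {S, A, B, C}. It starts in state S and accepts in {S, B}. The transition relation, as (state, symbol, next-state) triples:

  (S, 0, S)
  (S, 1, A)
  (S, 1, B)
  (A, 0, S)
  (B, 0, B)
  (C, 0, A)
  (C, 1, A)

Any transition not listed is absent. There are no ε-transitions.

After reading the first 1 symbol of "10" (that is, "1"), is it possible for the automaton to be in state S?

Start in {S}.
Read '1': {S} → {A, B}.
State S is not in {A, B}.

No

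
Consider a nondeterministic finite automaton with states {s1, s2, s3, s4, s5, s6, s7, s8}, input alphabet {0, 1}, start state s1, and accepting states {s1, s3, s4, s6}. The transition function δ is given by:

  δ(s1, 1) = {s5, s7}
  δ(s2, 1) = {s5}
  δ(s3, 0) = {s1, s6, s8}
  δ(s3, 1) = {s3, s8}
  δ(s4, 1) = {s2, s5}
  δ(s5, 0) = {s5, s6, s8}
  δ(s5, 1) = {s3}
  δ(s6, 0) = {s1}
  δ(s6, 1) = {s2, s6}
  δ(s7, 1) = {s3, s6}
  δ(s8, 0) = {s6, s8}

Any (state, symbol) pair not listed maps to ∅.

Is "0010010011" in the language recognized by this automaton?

Start in {s1}.
Read '0': s1→∅; now ∅.
The set is empty and remains empty for the remaining 9 symbols.
The final set ∅ contains no accepting state.

No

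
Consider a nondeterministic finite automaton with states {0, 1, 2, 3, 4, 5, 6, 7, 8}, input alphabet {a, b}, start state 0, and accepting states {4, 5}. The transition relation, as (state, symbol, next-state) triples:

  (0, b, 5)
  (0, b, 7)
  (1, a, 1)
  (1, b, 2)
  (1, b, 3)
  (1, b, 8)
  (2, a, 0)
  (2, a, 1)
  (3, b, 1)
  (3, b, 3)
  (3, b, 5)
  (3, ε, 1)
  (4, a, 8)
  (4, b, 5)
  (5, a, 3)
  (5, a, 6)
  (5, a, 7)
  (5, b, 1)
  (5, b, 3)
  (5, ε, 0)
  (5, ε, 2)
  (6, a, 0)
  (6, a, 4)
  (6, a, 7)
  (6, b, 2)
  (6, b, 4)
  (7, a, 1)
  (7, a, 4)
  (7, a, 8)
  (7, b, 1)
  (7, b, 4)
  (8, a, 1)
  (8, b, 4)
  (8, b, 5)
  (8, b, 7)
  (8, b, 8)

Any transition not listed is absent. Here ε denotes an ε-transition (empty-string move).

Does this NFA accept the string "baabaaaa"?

No

Start in {0}.
Read 'b': {0} → {0, 2, 5, 7}.
Read 'a': {0, 2, 5, 7} → {0, 1, 3, 4, 6, 7, 8}.
Read 'a': {0, 1, 3, 4, 6, 7, 8} → {0, 1, 4, 7, 8}.
Read 'b': {0, 1, 4, 7, 8} → {0, 1, 2, 3, 4, 5, 7, 8}.
Read 'a': {0, 1, 2, 3, 4, 5, 7, 8} → {0, 1, 3, 4, 6, 7, 8}.
Read 'a': {0, 1, 3, 4, 6, 7, 8} → {0, 1, 4, 7, 8}.
Read 'a': {0, 1, 4, 7, 8} → {1, 4, 8}.
Read 'a': {1, 4, 8} → {1, 8}.
The final set {1, 8} contains no accepting state.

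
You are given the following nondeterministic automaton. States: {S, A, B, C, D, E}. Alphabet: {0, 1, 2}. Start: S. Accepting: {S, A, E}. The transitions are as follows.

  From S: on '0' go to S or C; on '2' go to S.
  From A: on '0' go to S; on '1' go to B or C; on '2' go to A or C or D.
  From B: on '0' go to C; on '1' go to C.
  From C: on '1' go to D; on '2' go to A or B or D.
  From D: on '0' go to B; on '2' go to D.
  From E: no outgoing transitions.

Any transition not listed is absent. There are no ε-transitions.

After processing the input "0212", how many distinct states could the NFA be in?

3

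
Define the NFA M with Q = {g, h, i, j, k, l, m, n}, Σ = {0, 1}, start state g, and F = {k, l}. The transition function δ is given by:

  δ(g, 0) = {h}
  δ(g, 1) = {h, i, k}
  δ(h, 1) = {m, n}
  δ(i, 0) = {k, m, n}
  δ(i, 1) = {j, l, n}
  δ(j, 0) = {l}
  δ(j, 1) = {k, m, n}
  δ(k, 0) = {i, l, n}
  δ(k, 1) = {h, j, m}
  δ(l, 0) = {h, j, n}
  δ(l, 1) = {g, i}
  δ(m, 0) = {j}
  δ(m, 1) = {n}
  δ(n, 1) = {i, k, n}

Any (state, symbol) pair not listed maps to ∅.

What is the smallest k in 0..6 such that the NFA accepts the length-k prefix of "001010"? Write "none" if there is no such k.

none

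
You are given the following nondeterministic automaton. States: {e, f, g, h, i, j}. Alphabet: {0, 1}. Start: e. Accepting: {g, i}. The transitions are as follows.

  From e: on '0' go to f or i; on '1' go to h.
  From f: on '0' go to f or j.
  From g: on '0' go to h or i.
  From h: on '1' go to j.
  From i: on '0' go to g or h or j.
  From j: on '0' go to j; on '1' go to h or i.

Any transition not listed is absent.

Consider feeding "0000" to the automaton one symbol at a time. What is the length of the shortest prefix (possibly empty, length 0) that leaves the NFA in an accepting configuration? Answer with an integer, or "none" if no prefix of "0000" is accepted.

1

Start in {e}.
Read '0': {e} → {f, i}.
None of the earlier sets intersect F, but {f, i} does.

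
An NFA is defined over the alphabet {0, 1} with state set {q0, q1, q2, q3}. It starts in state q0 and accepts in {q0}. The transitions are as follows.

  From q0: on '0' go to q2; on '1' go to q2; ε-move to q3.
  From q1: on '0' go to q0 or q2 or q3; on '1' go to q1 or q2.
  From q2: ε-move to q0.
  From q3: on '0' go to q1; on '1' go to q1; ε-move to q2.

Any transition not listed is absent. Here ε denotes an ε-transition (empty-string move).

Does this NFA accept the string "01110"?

Start: ε-closure({q0}) = {q0, q2, q3}.
Read '0': {q0, q2, q3} → {q0, q1, q2, q3}.
Read '1': {q0, q1, q2, q3} → {q0, q1, q2, q3}.
Read '1': {q0, q1, q2, q3} → {q0, q1, q2, q3}.
Read '1': {q0, q1, q2, q3} → {q0, q1, q2, q3}.
Read '0': {q0, q1, q2, q3} → {q0, q1, q2, q3}.
The final set {q0, q1, q2, q3} contains the accepting state q0.

Yes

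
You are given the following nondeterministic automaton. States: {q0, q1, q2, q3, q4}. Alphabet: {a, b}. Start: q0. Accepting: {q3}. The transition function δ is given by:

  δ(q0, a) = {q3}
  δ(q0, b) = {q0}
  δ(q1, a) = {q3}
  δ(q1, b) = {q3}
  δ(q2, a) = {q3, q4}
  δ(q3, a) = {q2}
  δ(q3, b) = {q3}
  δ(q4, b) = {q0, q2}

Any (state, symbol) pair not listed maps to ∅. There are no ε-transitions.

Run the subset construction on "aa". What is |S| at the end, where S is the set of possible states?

1

Start in {q0}.
Read 'a': q0→{q3}; now {q3}.
Read 'a': q3→{q2}; now {q2}.
That set has 1 state.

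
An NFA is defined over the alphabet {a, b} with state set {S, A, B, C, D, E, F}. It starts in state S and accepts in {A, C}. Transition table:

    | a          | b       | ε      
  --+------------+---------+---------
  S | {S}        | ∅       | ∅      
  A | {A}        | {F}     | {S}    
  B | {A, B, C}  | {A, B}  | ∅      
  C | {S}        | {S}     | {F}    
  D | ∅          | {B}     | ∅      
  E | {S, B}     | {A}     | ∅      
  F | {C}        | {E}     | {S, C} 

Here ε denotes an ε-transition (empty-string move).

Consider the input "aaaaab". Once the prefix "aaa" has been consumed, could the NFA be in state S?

Yes

Start in {S}.
Read 'a': S→{S}; now {S}.
Read 'a': S→{S}; now {S}.
Read 'a': S→{S}; now {S}.
State S is in {S}.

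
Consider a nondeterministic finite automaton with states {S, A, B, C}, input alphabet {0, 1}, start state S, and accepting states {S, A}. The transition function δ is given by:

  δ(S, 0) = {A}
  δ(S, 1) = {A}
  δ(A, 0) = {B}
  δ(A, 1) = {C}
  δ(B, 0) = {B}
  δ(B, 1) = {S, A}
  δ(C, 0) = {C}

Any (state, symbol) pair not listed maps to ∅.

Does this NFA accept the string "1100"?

Start in {S}.
Read '1': S→{A}; now {A}.
Read '1': A→{C}; now {C}.
Read '0': C→{C}; now {C}.
Read '0': C→{C}; now {C}.
The final set {C} contains no accepting state.

No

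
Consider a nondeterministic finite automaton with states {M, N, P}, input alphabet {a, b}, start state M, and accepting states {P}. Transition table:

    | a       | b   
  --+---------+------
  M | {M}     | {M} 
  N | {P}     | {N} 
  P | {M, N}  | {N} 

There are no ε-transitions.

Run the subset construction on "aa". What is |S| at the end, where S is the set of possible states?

1

Start in {M}.
Read 'a': M→{M}; now {M}.
Read 'a': M→{M}; now {M}.
That set has 1 state.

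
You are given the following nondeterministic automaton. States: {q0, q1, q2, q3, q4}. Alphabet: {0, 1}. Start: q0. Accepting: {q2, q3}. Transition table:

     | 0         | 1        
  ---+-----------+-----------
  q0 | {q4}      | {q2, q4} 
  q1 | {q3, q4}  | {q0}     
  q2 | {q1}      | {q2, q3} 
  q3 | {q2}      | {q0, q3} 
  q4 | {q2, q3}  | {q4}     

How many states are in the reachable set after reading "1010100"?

4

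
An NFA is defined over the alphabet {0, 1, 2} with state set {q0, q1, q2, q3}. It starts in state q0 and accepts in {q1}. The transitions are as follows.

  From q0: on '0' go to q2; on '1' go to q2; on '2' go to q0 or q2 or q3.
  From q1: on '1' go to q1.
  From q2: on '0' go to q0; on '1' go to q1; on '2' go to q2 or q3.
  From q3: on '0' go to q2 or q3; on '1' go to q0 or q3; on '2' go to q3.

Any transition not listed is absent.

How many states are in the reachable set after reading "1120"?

0

Start in {q0}.
Read '1': q0→{q2}; now {q2}.
Read '1': q2→{q1}; now {q1}.
Read '2': q1→∅; now ∅.
The set is empty and remains empty for the remaining 1 symbol.
That set has 0 states.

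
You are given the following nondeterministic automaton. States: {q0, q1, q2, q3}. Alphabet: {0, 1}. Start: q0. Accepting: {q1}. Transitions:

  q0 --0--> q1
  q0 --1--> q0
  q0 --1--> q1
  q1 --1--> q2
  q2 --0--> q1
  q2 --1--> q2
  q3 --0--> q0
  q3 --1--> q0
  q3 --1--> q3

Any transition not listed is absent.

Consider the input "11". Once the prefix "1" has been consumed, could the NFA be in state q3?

No

Start in {q0}.
Read '1': q0→{q0, q1}; now {q0, q1}.
State q3 is not in {q0, q1}.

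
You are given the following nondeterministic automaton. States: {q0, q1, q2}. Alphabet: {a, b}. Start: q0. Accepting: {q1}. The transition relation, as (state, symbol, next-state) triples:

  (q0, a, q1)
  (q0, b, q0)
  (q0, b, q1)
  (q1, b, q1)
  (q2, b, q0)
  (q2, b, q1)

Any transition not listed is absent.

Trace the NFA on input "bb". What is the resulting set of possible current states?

Start in {q0}.
Read 'b': q0→{q0, q1}; now {q0, q1}.
Read 'b': q0→{q0, q1}, q1→{q1}; now {q0, q1}.

{q0, q1}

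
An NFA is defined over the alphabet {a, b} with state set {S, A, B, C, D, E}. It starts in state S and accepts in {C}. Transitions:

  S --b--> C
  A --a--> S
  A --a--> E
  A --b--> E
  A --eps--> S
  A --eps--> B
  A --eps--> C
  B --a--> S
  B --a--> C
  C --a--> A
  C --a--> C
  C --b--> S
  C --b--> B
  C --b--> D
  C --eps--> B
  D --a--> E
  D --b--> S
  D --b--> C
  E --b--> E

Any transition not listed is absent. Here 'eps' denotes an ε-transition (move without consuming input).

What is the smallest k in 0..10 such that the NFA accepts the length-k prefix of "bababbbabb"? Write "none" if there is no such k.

1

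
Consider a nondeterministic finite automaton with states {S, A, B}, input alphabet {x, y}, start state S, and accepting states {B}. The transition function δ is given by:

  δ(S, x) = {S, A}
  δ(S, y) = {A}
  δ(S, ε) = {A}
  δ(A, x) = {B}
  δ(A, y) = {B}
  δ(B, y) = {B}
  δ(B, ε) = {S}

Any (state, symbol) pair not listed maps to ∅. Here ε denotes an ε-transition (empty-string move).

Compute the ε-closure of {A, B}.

{S, A, B}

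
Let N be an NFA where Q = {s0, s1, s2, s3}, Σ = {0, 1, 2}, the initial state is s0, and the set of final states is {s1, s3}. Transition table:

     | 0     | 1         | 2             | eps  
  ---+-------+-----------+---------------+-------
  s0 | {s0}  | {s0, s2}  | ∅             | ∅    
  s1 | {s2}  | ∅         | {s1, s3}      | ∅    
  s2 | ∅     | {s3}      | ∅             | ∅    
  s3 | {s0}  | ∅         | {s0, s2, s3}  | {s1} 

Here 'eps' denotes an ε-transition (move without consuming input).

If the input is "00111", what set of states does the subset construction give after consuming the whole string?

Start in {s0}.
Read '0': {s0} → {s0}.
Read '0': {s0} → {s0}.
Read '1': {s0} → {s0, s2}.
Read '1': {s0, s2} → {s0, s1, s2, s3}.
Read '1': {s0, s1, s2, s3} → {s0, s1, s2, s3}.

{s0, s1, s2, s3}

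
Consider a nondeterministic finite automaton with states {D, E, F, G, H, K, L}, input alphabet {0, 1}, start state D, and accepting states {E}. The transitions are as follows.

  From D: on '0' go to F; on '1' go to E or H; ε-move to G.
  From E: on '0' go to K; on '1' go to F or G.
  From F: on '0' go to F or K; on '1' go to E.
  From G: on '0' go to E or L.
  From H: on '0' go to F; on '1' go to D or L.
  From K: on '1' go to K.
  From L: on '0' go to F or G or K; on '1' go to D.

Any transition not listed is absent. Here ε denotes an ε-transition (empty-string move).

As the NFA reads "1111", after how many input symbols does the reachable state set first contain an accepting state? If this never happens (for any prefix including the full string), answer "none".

1

Start: ε-closure({D}) = {D, G}.
Read '1': D→{E, H}, G→∅; now {E, H}.
None of the earlier sets intersect F, but {E, H} does.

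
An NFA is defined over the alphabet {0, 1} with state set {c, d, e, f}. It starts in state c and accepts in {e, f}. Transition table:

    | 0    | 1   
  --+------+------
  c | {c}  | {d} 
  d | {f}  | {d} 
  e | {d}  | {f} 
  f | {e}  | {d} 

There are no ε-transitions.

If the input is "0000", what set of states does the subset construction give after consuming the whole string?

Start in {c}.
Read '0': {c} → {c}.
Read '0': {c} → {c}.
Read '0': {c} → {c}.
Read '0': {c} → {c}.

{c}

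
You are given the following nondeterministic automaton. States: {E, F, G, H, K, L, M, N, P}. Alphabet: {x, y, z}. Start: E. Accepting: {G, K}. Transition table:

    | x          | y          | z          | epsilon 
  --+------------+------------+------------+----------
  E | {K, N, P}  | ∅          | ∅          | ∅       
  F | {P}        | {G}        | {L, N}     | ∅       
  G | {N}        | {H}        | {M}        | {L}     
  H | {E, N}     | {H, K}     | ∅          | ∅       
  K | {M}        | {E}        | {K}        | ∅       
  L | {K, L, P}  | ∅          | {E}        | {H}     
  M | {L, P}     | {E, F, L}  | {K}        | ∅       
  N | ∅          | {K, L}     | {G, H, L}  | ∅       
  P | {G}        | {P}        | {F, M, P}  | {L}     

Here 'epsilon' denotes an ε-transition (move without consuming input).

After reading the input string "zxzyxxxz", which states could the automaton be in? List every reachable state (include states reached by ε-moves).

∅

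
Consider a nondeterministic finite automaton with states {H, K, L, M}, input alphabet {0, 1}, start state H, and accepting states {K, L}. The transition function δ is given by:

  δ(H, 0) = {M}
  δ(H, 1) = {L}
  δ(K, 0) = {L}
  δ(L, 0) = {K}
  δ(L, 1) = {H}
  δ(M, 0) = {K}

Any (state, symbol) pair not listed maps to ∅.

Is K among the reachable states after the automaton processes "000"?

Start in {H}.
Read '0': H→{M}; now {M}.
Read '0': M→{K}; now {K}.
Read '0': K→{L}; now {L}.
State K is not in {L}.

No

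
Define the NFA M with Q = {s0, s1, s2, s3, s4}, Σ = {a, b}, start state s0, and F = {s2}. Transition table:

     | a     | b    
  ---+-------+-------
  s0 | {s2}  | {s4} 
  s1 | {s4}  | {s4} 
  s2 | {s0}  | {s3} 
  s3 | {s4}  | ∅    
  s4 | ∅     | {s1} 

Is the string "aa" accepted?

No

Start in {s0}.
Read 'a': {s0} → {s2}.
Read 'a': {s2} → {s0}.
The final set {s0} contains no accepting state.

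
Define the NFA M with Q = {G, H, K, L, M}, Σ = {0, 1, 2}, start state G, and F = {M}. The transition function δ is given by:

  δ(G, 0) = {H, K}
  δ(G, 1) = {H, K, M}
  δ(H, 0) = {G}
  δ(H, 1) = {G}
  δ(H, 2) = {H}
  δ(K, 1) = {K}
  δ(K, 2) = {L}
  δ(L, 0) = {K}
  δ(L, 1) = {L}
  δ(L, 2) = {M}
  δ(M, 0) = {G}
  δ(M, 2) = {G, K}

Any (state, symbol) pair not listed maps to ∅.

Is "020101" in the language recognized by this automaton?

Yes

Start in {G}.
Read '0': G→{H, K}; now {H, K}.
Read '2': H→{H}, K→{L}; now {H, L}.
Read '0': H→{G}, L→{K}; now {G, K}.
Read '1': G→{H, K, M}, K→{K}; now {H, K, M}.
Read '0': H→{G}, K→∅, M→{G}; now {G}.
Read '1': G→{H, K, M}; now {H, K, M}.
The final set {H, K, M} contains the accepting state M.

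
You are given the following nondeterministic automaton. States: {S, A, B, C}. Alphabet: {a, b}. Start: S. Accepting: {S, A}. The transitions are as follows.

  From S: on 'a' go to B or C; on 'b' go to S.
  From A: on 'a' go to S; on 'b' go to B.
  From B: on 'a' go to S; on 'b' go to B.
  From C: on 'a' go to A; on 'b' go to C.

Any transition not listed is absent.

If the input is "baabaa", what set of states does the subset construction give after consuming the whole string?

{S, A, B, C}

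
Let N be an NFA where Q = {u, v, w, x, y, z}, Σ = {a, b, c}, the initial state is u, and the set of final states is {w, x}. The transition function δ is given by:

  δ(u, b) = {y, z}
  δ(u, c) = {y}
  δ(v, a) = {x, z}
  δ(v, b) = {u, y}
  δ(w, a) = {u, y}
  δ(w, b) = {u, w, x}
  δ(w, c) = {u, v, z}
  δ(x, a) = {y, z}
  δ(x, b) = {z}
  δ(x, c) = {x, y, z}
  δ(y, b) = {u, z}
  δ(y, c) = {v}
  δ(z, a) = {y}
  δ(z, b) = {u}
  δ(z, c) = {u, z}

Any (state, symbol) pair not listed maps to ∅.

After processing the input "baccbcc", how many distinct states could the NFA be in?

Start in {u}.
Read 'b': u→{y, z}; now {y, z}.
Read 'a': y→∅, z→{y}; now {y}.
Read 'c': y→{v}; now {v}.
Read 'c': v→∅; now ∅.
The set is empty and remains empty for the remaining 3 symbols.
That set has 0 states.

0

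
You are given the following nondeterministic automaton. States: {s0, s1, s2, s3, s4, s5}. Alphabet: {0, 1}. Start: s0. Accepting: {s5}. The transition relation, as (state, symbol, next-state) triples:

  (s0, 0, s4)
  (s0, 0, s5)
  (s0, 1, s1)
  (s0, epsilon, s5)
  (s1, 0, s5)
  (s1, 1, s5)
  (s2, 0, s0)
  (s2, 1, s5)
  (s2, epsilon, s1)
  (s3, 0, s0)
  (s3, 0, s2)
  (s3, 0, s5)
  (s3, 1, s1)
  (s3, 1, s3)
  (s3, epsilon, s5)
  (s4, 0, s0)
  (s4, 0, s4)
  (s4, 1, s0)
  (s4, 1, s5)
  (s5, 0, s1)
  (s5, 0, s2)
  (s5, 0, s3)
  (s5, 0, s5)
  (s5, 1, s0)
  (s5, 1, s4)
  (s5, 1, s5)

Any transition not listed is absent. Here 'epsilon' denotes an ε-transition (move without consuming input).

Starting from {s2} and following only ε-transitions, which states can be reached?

Begin with {s2}.
ε-move s2 → s1; add s1.

{s1, s2}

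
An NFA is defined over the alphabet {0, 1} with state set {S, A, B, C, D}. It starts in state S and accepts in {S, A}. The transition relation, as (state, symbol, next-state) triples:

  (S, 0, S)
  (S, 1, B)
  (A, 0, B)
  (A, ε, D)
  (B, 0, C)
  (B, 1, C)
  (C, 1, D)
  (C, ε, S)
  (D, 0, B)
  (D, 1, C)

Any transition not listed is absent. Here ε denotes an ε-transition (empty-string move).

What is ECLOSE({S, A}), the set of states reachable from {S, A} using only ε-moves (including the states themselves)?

{S, A, D}

Begin with {S, A}.
ε-move A → D; add D.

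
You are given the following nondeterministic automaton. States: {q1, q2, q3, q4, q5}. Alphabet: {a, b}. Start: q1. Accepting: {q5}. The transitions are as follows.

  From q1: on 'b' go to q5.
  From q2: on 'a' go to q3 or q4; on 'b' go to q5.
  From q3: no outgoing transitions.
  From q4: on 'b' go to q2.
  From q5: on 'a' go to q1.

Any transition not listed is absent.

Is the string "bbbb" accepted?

No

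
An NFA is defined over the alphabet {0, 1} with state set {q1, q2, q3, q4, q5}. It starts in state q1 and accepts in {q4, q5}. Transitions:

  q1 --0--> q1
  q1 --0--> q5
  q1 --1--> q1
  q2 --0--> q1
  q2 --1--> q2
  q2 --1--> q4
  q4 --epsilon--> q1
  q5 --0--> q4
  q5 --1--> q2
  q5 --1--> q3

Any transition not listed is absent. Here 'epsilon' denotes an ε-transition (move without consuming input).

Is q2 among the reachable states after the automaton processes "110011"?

Start in {q1}.
Read '1': q1→{q1}; now {q1}.
Read '1': q1→{q1}; now {q1}.
Read '0': q1→{q1, q5}; now {q1, q5}.
Read '0': q1→{q1, q5}, q5→{q4}; now {q1, q4, q5}.
Read '1': q1→{q1}, q4→∅, q5→{q2, q3}; now {q1, q2, q3}.
Read '1': q1→{q1}, q2→{q2, q4}, q3→∅; now {q1, q2, q4}.
State q2 is in {q1, q2, q4}.

Yes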